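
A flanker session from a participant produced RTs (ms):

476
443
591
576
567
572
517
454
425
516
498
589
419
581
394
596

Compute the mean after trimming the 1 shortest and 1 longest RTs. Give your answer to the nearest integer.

Sorted: 394, 419, 425, 443, 454, 476, 498, 516, 517, 567, 572, 576, 581, 589, 591, 596
Drop lowest 1 (394) and highest 1 (596)
Remaining (n=14): Σ = 7224, mean = 7224/14 = 516.000

516 ms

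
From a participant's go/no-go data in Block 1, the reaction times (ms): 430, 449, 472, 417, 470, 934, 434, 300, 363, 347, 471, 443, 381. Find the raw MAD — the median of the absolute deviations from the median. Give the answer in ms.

Sorted: 300, 347, 363, 381, 417, 430, 434, 443, 449, 470, 471, 472, 934 → median = 434
|x − 434|: 4, 15, 38, 17, 36, 500, 0, 134, 71, 87, 37, 9, 53
Sorted deviations: 0, 4, 9, 15, 17, 36, 37, 38, 53, 71, 87, 134, 500 → MAD = 37

37 ms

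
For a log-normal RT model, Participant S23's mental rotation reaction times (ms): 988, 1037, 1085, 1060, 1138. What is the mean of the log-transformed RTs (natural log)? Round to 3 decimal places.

6.966

ln(RT): 6.8957, 6.9441, 6.9893, 6.9660, 7.0370
Σ ln(RT) = 34.8322
Mean = 34.8322/5 = 6.96643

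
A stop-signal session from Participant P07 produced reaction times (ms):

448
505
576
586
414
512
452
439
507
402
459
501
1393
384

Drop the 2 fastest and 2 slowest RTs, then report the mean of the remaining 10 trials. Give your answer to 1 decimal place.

481.3 ms

Sorted: 384, 402, 414, 439, 448, 452, 459, 501, 505, 507, 512, 576, 586, 1393
Drop lowest 2 (384, 402) and highest 2 (586, 1393)
Remaining (n=10): Σ = 4813, mean = 4813/10 = 481.300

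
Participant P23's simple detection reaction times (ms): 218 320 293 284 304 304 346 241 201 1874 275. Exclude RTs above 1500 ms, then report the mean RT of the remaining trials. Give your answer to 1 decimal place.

Excluded: 1874
Retained (n=10): Σ = 2786
Mean = 2786/10 = 278.6000

278.6 ms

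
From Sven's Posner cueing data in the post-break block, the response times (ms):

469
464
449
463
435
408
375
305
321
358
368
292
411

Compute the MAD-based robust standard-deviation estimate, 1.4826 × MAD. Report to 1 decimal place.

Sorted: 292, 305, 321, 358, 368, 375, 408, 411, 435, 449, 463, 464, 469 → median = 408
|x − 408| sorted: 0, 3, 27, 33, 40, 41, 50, 55, 56, 61, 87, 103, 116 → MAD = 50
Robust SD ≈ 1.4826 × 50 = 74.130

74.1 ms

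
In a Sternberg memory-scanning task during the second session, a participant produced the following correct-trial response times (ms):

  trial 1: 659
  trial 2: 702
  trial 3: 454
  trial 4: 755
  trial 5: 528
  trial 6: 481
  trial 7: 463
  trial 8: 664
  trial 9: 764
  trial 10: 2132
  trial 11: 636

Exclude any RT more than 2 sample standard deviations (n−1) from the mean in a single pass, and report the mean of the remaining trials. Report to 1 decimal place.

n = 11, ΣRT = 8238, M = 748.909
Σ(x−M)² = 2232738.91; s = √(2232738.91/10) = 472.519
Cutoffs: 748.909 ± 2·472.519 → [-196.1, 1693.9]
Outside: 2132 → excluded.
Retained (n=10): Σ = 6106, mean = 6106/10 = 610.600

610.6 ms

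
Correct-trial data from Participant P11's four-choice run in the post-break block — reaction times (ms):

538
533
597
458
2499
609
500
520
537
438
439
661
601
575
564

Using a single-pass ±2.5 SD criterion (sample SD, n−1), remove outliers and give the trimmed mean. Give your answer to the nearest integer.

541 ms

n = 15, ΣRT = 10069, M = 671.267
Σ(x−M)² = 3636780.93; s = √(3636780.93/14) = 509.676
Cutoffs: 671.267 ± 2.5·509.676 → [-602.9, 1945.5]
Outside: 2499 → excluded.
Retained (n=14): Σ = 7570, mean = 7570/14 = 540.714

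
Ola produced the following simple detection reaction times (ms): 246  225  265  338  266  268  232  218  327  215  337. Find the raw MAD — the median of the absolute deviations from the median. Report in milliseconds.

Sorted: 215, 218, 225, 232, 246, 265, 266, 268, 327, 337, 338 → median = 265
|x − 265|: 19, 40, 0, 73, 1, 3, 33, 47, 62, 50, 72
Sorted deviations: 0, 1, 3, 19, 33, 40, 47, 50, 62, 72, 73 → MAD = 40

40 ms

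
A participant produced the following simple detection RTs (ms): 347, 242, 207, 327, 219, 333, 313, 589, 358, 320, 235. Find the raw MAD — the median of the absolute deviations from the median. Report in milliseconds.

38 ms

Sorted: 207, 219, 235, 242, 313, 320, 327, 333, 347, 358, 589 → median = 320
|x − 320|: 27, 78, 113, 7, 101, 13, 7, 269, 38, 0, 85
Sorted deviations: 0, 7, 7, 13, 27, 38, 78, 85, 101, 113, 269 → MAD = 38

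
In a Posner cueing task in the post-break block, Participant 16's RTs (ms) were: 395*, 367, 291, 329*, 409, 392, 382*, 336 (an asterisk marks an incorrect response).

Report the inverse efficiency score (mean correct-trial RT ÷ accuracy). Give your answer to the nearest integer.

574 ms

Correct trials (n=5): 367, 291, 409, 392, 336
Mean correct RT = 1795/5 = 359.0000 ms
Proportion correct = 5/8
IES = 359.0000 / (5/8) = 574.400 ms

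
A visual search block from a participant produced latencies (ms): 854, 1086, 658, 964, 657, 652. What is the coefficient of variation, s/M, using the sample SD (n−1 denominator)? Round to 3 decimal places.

n = 6, Σ = 4871, M = 811.8333
Σ(x−M)² = 173284.833; s = √(173284.833/5) = 186.1638
CV = 186.1638 / 811.8333 = 0.22931

0.229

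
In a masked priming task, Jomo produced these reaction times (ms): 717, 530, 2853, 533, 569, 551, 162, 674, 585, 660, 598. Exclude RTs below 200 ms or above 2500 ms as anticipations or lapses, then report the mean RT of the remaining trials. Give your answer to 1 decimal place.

Excluded: 162, 2853
Retained (n=9): Σ = 5417
Mean = 5417/9 = 601.8889

601.9 ms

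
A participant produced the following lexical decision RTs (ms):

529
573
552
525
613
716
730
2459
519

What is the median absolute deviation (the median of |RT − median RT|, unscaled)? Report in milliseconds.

48 ms

Sorted: 519, 525, 529, 552, 573, 613, 716, 730, 2459 → median = 573
|x − 573|: 44, 0, 21, 48, 40, 143, 157, 1886, 54
Sorted deviations: 0, 21, 40, 44, 48, 54, 143, 157, 1886 → MAD = 48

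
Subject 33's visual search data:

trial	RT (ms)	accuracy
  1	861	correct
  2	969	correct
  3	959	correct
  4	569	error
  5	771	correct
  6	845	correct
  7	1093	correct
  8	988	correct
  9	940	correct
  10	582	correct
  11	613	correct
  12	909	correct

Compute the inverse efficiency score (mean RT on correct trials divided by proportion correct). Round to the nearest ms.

Correct trials (n=11): 861, 969, 959, 771, 845, 1093, 988, 940, 582, 613, 909
Mean correct RT = 9530/11 = 866.3636 ms
Proportion correct = 11/12
IES = 866.3636 / (11/12) = 945.124 ms

945 ms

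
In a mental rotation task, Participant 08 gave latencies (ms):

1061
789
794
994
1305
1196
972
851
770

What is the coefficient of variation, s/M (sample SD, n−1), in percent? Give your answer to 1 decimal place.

n = 9, Σ = 8732, M = 970.2222
Σ(x−M)² = 290059.556; s = √(290059.556/8) = 190.4139
CV = 190.4139 / 970.2222 = 0.19626 = 19.626%

19.6%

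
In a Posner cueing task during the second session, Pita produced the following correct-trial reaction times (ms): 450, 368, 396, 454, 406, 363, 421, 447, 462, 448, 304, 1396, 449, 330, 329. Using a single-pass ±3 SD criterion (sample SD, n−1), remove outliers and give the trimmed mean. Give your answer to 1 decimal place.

n = 15, ΣRT = 7023, M = 468.200
Σ(x−M)² = 960464.40; s = √(960464.40/14) = 261.925
Cutoffs: 468.200 ± 3·261.925 → [-317.6, 1254.0]
Outside: 1396 → excluded.
Retained (n=14): Σ = 5627, mean = 5627/14 = 401.929

401.9 ms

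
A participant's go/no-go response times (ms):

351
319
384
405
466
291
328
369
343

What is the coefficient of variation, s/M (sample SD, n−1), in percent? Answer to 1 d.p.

n = 9, Σ = 3256, M = 361.7778
Σ(x−M)² = 21725.556; s = √(21725.556/8) = 52.1123
CV = 52.1123 / 361.7778 = 0.14405 = 14.405%

14.4%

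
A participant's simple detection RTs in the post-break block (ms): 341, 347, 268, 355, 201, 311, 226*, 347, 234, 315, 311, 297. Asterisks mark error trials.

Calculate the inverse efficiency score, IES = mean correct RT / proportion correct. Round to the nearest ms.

330 ms

Correct trials (n=11): 341, 347, 268, 355, 201, 311, 347, 234, 315, 311, 297
Mean correct RT = 3327/11 = 302.4545 ms
Proportion correct = 11/12
IES = 302.4545 / (11/12) = 329.950 ms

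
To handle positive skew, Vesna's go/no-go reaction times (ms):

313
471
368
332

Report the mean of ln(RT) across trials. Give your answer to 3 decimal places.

ln(RT): 5.7462, 6.1549, 5.9081, 5.8051
Σ ln(RT) = 23.6143
Mean = 23.6143/4 = 5.90357

5.904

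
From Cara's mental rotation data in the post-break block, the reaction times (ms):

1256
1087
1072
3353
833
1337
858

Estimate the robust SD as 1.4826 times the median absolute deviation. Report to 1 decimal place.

339.5 ms

Sorted: 833, 858, 1072, 1087, 1256, 1337, 3353 → median = 1087
|x − 1087| sorted: 0, 15, 169, 229, 250, 254, 2266 → MAD = 229
Robust SD ≈ 1.4826 × 229 = 339.515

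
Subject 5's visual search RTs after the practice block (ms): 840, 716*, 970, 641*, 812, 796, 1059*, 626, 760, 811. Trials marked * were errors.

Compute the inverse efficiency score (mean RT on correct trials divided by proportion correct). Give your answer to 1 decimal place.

1145.9 ms

Correct trials (n=7): 840, 970, 812, 796, 626, 760, 811
Mean correct RT = 5615/7 = 802.1429 ms
Proportion correct = 7/10
IES = 802.1429 / (7/10) = 1145.918 ms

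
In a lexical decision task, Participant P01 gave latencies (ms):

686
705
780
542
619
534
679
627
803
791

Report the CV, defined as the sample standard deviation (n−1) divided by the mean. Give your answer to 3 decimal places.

0.144

n = 10, Σ = 6766, M = 676.6000
Σ(x−M)² = 84886.400; s = √(84886.400/9) = 97.1176
CV = 97.1176 / 676.6000 = 0.14354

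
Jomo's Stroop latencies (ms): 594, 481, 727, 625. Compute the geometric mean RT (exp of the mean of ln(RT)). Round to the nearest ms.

ln(RT): 6.3869, 6.1759, 6.5889, 6.4378
Mean ln(RT) = 25.5894/4 = 6.39736
Geometric mean = exp(6.39736) = 600.26 ms

600 ms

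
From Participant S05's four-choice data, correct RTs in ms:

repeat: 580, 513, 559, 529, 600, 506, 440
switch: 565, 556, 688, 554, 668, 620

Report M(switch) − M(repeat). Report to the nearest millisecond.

76 ms

M(repeat) = 3727/7 = 532.429
M(switch) = 3651/6 = 608.500
Difference = 608.500 − 532.429 = 76.071 ms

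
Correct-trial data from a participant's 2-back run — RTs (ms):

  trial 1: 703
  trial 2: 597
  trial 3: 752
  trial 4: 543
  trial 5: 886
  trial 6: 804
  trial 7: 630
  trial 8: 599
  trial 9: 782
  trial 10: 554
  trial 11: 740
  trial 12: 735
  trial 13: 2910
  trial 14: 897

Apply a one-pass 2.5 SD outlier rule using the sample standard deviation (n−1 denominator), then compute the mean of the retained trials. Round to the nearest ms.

709 ms

n = 14, ΣRT = 12132, M = 866.571
Σ(x−M)² = 4663813.43; s = √(4663813.43/13) = 598.962
Cutoffs: 866.571 ± 2.5·598.962 → [-630.8, 2364.0]
Outside: 2910 → excluded.
Retained (n=13): Σ = 9222, mean = 9222/13 = 709.385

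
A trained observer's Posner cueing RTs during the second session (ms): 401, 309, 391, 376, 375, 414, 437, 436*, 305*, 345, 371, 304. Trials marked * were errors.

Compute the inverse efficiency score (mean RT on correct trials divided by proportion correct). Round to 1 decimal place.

Correct trials (n=10): 401, 309, 391, 376, 375, 414, 437, 345, 371, 304
Mean correct RT = 3723/10 = 372.3000 ms
Proportion correct = 10/12
IES = 372.3000 / (10/12) = 446.760 ms

446.8 ms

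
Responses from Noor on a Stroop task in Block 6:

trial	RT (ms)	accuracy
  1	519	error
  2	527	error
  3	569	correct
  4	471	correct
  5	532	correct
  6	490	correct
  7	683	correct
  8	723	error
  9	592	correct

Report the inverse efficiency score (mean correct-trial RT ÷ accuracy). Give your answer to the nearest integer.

834 ms

Correct trials (n=6): 569, 471, 532, 490, 683, 592
Mean correct RT = 3337/6 = 556.1667 ms
Proportion correct = 6/9
IES = 556.1667 / (6/9) = 834.250 ms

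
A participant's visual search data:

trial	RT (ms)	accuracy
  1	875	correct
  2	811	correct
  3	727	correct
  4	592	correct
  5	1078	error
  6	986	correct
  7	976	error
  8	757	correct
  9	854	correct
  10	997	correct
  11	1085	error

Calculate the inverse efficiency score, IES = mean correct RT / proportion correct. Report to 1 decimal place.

Correct trials (n=8): 875, 811, 727, 592, 986, 757, 854, 997
Mean correct RT = 6599/8 = 824.8750 ms
Proportion correct = 8/11
IES = 824.8750 / (8/11) = 1134.203 ms

1134.2 ms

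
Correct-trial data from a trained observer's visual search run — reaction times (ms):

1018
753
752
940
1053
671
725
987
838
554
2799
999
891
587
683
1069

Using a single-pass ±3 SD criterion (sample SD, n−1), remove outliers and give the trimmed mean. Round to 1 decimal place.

n = 16, ΣRT = 15319, M = 957.438
Σ(x−M)² = 4033557.94; s = √(4033557.94/15) = 518.559
Cutoffs: 957.438 ± 3·518.559 → [-598.2, 2513.1]
Outside: 2799 → excluded.
Retained (n=15): Σ = 12520, mean = 12520/15 = 834.667

834.7 ms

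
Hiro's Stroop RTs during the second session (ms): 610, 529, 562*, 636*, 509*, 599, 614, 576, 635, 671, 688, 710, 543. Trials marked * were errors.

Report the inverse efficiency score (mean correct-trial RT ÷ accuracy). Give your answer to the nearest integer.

Correct trials (n=10): 610, 529, 599, 614, 576, 635, 671, 688, 710, 543
Mean correct RT = 6175/10 = 617.5000 ms
Proportion correct = 10/13
IES = 617.5000 / (10/13) = 802.750 ms

803 ms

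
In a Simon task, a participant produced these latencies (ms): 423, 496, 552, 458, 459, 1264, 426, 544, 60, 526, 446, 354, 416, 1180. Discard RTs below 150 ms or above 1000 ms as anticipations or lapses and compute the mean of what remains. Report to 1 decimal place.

Excluded: 60, 1180, 1264
Retained (n=11): Σ = 5100
Mean = 5100/11 = 463.6364

463.6 ms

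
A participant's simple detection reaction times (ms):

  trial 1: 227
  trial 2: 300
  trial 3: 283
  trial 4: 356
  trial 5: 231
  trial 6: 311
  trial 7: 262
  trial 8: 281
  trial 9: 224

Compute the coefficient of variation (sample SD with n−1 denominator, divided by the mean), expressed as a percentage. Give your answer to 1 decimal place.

n = 9, Σ = 2475, M = 275.0000
Σ(x−M)² = 15592.000; s = √(15592.000/8) = 44.1475
CV = 44.1475 / 275.0000 = 0.16054 = 16.054%

16.1%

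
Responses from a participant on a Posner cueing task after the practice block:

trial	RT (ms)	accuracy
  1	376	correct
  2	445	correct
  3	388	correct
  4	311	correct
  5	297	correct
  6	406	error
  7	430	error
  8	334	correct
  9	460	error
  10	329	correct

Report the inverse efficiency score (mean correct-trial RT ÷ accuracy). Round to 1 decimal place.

Correct trials (n=7): 376, 445, 388, 311, 297, 334, 329
Mean correct RT = 2480/7 = 354.2857 ms
Proportion correct = 7/10
IES = 354.2857 / (7/10) = 506.122 ms

506.1 ms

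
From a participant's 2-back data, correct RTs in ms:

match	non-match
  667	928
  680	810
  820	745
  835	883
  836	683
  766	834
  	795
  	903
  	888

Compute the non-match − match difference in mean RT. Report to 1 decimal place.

M(match) = 4604/6 = 767.333
M(non-match) = 7469/9 = 829.889
Difference = 829.889 − 767.333 = 62.556 ms

62.6 ms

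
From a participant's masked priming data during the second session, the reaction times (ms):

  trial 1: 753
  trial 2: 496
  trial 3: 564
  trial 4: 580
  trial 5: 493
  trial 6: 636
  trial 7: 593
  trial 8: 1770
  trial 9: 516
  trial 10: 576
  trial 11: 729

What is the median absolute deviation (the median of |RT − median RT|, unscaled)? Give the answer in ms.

64 ms

Sorted: 493, 496, 516, 564, 576, 580, 593, 636, 729, 753, 1770 → median = 580
|x − 580|: 173, 84, 16, 0, 87, 56, 13, 1190, 64, 4, 149
Sorted deviations: 0, 4, 13, 16, 56, 64, 84, 87, 149, 173, 1190 → MAD = 64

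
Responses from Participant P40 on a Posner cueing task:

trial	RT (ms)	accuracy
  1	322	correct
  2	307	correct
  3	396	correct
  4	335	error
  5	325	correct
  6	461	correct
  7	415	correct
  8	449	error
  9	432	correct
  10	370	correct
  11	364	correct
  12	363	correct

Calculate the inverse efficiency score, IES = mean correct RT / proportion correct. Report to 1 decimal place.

450.6 ms

Correct trials (n=10): 322, 307, 396, 325, 461, 415, 432, 370, 364, 363
Mean correct RT = 3755/10 = 375.5000 ms
Proportion correct = 10/12
IES = 375.5000 / (10/12) = 450.600 ms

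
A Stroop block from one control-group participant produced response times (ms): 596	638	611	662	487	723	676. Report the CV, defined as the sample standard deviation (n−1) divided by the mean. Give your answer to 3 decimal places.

n = 7, Σ = 4393, M = 627.5714
Σ(x−M)² = 33777.714; s = √(33777.714/6) = 75.0308
CV = 75.0308 / 627.5714 = 0.11956

0.120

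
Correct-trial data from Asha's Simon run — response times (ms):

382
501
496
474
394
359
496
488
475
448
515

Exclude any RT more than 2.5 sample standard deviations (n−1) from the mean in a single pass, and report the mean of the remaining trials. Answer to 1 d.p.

457.1 ms

n = 11, ΣRT = 5028, M = 457.091
Σ(x−M)² = 29194.91; s = √(29194.91/10) = 54.032
Cutoffs: 457.091 ± 2.5·54.032 → [322.0, 592.2]
No RTs fall outside the cutoffs; all 11 retained. Mean = 5028/11 = 457.091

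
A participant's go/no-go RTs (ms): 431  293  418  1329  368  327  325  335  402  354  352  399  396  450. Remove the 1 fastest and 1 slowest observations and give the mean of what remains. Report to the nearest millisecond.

Sorted: 293, 325, 327, 335, 352, 354, 368, 396, 399, 402, 418, 431, 450, 1329
Drop lowest 1 (293) and highest 1 (1329)
Remaining (n=12): Σ = 4557, mean = 4557/12 = 379.750

380 ms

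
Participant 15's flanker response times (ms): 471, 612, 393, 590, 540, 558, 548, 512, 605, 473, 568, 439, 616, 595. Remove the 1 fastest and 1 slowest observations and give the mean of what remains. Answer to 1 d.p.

542.6 ms

Sorted: 393, 439, 471, 473, 512, 540, 548, 558, 568, 590, 595, 605, 612, 616
Drop lowest 1 (393) and highest 1 (616)
Remaining (n=12): Σ = 6511, mean = 6511/12 = 542.583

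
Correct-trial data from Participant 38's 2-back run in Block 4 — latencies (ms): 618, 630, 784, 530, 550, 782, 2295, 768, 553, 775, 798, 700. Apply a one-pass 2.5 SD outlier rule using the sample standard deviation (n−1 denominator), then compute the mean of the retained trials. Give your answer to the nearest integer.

681 ms

n = 12, ΣRT = 9783, M = 815.250
Σ(x−M)² = 2502900.25; s = √(2502900.25/11) = 477.008
Cutoffs: 815.250 ± 2.5·477.008 → [-377.3, 2007.8]
Outside: 2295 → excluded.
Retained (n=11): Σ = 7488, mean = 7488/11 = 680.727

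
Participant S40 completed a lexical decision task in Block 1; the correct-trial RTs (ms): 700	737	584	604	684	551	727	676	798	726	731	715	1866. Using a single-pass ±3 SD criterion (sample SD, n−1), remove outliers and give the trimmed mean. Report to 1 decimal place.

686.1 ms

n = 13, ΣRT = 10099, M = 776.846
Σ(x−M)² = 1342055.69; s = √(1342055.69/12) = 334.422
Cutoffs: 776.846 ± 3·334.422 → [-226.4, 1780.1]
Outside: 1866 → excluded.
Retained (n=12): Σ = 8233, mean = 8233/12 = 686.083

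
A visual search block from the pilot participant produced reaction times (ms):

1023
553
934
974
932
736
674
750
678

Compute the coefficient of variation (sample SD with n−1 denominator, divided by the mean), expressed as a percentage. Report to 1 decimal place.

n = 9, Σ = 7254, M = 806.0000
Σ(x−M)² = 213426.000; s = √(213426.000/8) = 163.3348
CV = 163.3348 / 806.0000 = 0.20265 = 20.265%

20.3%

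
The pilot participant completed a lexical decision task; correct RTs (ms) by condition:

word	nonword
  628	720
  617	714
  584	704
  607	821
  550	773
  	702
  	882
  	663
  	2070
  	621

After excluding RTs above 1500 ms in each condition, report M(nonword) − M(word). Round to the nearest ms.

136 ms

nonword: exclude 2070
M(word) = 2986/5 = 597.200
M(nonword) = 6600/9 = 733.333
Difference = 733.333 − 597.200 = 136.133 ms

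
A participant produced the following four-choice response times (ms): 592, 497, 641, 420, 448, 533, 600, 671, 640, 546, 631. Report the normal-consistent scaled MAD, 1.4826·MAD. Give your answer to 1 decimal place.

Sorted: 420, 448, 497, 533, 546, 592, 600, 631, 640, 641, 671 → median = 592
|x − 592| sorted: 0, 8, 39, 46, 48, 49, 59, 79, 95, 144, 172 → MAD = 49
Robust SD ≈ 1.4826 × 49 = 72.647

72.6 ms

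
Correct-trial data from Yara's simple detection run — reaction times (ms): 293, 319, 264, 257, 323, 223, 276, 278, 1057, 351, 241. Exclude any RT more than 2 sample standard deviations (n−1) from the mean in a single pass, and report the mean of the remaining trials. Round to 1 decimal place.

n = 11, ΣRT = 3882, M = 352.909
Σ(x−M)² = 559410.91; s = √(559410.91/10) = 236.519
Cutoffs: 352.909 ± 2·236.519 → [-120.1, 825.9]
Outside: 1057 → excluded.
Retained (n=10): Σ = 2825, mean = 2825/10 = 282.500

282.5 ms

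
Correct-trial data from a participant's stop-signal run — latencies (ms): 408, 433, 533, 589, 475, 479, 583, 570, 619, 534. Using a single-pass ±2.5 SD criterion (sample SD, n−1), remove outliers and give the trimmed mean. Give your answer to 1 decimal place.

522.3 ms

n = 10, ΣRT = 5223, M = 522.300
Σ(x−M)² = 45162.10; s = √(45162.10/9) = 70.838
Cutoffs: 522.300 ± 2.5·70.838 → [345.2, 699.4]
No RTs fall outside the cutoffs; all 10 retained. Mean = 5223/10 = 522.300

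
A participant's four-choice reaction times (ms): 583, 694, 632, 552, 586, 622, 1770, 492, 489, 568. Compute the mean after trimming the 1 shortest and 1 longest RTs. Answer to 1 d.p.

Sorted: 489, 492, 552, 568, 583, 586, 622, 632, 694, 1770
Drop lowest 1 (489) and highest 1 (1770)
Remaining (n=8): Σ = 4729, mean = 4729/8 = 591.125

591.1 ms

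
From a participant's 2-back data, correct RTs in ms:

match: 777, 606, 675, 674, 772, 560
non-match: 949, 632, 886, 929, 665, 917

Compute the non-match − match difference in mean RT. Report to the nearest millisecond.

152 ms

M(match) = 4064/6 = 677.333
M(non-match) = 4978/6 = 829.667
Difference = 829.667 − 677.333 = 152.333 ms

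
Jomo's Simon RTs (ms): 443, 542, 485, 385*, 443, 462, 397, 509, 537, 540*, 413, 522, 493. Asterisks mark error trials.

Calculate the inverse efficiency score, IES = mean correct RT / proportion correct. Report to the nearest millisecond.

Correct trials (n=11): 443, 542, 485, 443, 462, 397, 509, 537, 413, 522, 493
Mean correct RT = 5246/11 = 476.9091 ms
Proportion correct = 11/13
IES = 476.9091 / (11/13) = 563.620 ms

564 ms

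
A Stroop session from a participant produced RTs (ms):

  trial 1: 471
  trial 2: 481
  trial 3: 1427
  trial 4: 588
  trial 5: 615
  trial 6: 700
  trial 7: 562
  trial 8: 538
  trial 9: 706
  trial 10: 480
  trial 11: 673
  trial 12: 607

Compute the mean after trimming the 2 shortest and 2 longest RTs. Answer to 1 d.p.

595.5 ms

Sorted: 471, 480, 481, 538, 562, 588, 607, 615, 673, 700, 706, 1427
Drop lowest 2 (471, 480) and highest 2 (706, 1427)
Remaining (n=8): Σ = 4764, mean = 4764/8 = 595.500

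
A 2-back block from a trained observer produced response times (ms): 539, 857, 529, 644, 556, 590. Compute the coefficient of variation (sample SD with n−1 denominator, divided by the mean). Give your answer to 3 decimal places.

n = 6, Σ = 3715, M = 619.1667
Σ(x−M)² = 76578.833; s = √(76578.833/5) = 123.7569
CV = 123.7569 / 619.1667 = 0.19988

0.200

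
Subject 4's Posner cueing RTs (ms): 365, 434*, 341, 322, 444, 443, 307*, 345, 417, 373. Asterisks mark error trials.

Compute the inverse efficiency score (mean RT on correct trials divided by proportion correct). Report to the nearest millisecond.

477 ms

Correct trials (n=8): 365, 341, 322, 444, 443, 345, 417, 373
Mean correct RT = 3050/8 = 381.2500 ms
Proportion correct = 8/10
IES = 381.2500 / (8/10) = 476.562 ms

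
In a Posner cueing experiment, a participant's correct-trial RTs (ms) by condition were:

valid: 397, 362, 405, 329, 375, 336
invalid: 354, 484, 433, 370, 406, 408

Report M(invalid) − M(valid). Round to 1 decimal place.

41.8 ms

M(valid) = 2204/6 = 367.333
M(invalid) = 2455/6 = 409.167
Difference = 409.167 − 367.333 = 41.833 ms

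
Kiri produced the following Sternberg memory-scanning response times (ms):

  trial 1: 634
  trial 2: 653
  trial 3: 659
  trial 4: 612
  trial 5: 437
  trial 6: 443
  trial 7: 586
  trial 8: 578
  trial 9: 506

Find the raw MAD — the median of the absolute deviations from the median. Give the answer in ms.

67 ms

Sorted: 437, 443, 506, 578, 586, 612, 634, 653, 659 → median = 586
|x − 586|: 48, 67, 73, 26, 149, 143, 0, 8, 80
Sorted deviations: 0, 8, 26, 48, 67, 73, 80, 143, 149 → MAD = 67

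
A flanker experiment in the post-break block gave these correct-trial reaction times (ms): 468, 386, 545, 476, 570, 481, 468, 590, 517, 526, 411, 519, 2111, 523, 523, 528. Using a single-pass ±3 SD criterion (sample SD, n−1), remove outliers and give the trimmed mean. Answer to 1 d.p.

n = 16, ΣRT = 9642, M = 602.625
Σ(x−M)² = 2468905.75; s = √(2468905.75/15) = 405.702
Cutoffs: 602.625 ± 3·405.702 → [-614.5, 1819.7]
Outside: 2111 → excluded.
Retained (n=15): Σ = 7531, mean = 7531/15 = 502.067

502.1 ms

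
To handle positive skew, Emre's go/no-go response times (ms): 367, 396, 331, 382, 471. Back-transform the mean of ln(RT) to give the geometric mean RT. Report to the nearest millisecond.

ln(RT): 5.9054, 5.9814, 5.8021, 5.9454, 6.1549
Mean ln(RT) = 29.7892/5 = 5.95783
Geometric mean = exp(5.95783) = 386.77 ms

387 ms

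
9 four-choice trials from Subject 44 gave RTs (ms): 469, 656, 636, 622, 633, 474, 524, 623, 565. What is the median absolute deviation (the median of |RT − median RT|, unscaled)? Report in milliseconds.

Sorted: 469, 474, 524, 565, 622, 623, 633, 636, 656 → median = 622
|x − 622|: 153, 34, 14, 0, 11, 148, 98, 1, 57
Sorted deviations: 0, 1, 11, 14, 34, 57, 98, 148, 153 → MAD = 34

34 ms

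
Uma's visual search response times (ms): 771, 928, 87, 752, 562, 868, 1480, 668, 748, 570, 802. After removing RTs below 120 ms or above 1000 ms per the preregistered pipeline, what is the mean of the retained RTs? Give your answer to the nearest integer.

Excluded: 87, 1480
Retained (n=9): Σ = 6669
Mean = 6669/9 = 741.0000

741 ms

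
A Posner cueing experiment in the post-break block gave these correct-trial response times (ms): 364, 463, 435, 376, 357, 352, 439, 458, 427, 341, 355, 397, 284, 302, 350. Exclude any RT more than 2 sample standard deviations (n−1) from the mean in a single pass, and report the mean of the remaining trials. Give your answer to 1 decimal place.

380.0 ms

n = 15, ΣRT = 5700, M = 380.000
Σ(x−M)² = 41908.00; s = √(41908.00/14) = 54.712
Cutoffs: 380.000 ± 2·54.712 → [270.6, 489.4]
No RTs fall outside the cutoffs; all 15 retained. Mean = 5700/15 = 380.000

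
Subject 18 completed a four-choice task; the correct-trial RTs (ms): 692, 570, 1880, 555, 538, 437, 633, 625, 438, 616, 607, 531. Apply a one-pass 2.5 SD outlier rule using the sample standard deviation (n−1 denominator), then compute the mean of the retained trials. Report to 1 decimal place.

n = 12, ΣRT = 8122, M = 676.833
Σ(x−M)² = 1642385.67; s = √(1642385.67/11) = 386.404
Cutoffs: 676.833 ± 2.5·386.404 → [-289.2, 1642.8]
Outside: 1880 → excluded.
Retained (n=11): Σ = 6242, mean = 6242/11 = 567.455

567.5 ms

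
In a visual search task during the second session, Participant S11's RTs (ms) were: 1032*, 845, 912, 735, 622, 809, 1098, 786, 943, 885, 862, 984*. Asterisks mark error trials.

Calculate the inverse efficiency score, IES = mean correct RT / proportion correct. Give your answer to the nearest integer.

1020 ms

Correct trials (n=10): 845, 912, 735, 622, 809, 1098, 786, 943, 885, 862
Mean correct RT = 8497/10 = 849.7000 ms
Proportion correct = 10/12
IES = 849.7000 / (10/12) = 1019.640 ms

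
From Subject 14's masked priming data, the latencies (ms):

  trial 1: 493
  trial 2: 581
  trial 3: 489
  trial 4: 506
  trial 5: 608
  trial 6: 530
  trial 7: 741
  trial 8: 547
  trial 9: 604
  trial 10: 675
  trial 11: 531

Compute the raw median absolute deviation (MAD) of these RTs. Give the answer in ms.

Sorted: 489, 493, 506, 530, 531, 547, 581, 604, 608, 675, 741 → median = 547
|x − 547|: 54, 34, 58, 41, 61, 17, 194, 0, 57, 128, 16
Sorted deviations: 0, 16, 17, 34, 41, 54, 57, 58, 61, 128, 194 → MAD = 54

54 ms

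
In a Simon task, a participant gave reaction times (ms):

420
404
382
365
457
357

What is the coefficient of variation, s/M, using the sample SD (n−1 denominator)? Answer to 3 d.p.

0.094

n = 6, Σ = 2385, M = 397.5000
Σ(x−M)² = 7025.500; s = √(7025.500/5) = 37.4847
CV = 37.4847 / 397.5000 = 0.09430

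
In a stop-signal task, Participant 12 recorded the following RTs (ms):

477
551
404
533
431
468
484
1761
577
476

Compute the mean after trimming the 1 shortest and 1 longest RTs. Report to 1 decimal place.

499.6 ms

Sorted: 404, 431, 468, 476, 477, 484, 533, 551, 577, 1761
Drop lowest 1 (404) and highest 1 (1761)
Remaining (n=8): Σ = 3997, mean = 3997/8 = 499.625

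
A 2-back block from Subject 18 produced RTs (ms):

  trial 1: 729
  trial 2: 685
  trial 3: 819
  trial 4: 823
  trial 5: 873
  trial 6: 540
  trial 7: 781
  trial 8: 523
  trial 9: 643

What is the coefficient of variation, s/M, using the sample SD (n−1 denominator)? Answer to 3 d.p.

0.176

n = 9, Σ = 6416, M = 712.8889
Σ(x−M)² = 125528.889; s = √(125528.889/8) = 125.2642
CV = 125.2642 / 712.8889 = 0.17571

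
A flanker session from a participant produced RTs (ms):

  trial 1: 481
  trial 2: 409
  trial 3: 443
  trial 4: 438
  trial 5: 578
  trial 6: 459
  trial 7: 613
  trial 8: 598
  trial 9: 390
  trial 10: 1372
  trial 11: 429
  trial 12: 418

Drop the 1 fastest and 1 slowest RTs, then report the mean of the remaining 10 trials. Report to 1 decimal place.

Sorted: 390, 409, 418, 429, 438, 443, 459, 481, 578, 598, 613, 1372
Drop lowest 1 (390) and highest 1 (1372)
Remaining (n=10): Σ = 4866, mean = 4866/10 = 486.600

486.6 ms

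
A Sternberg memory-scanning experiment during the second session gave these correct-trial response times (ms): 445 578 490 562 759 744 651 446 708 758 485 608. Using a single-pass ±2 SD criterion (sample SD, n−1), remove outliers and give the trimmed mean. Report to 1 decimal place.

n = 12, ΣRT = 7234, M = 602.833
Σ(x−M)² = 160207.67; s = √(160207.67/11) = 120.683
Cutoffs: 602.833 ± 2·120.683 → [361.5, 844.2]
No RTs fall outside the cutoffs; all 12 retained. Mean = 7234/12 = 602.833

602.8 ms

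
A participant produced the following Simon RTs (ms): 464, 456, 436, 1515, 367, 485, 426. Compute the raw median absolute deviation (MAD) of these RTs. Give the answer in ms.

29 ms

Sorted: 367, 426, 436, 456, 464, 485, 1515 → median = 456
|x − 456|: 8, 0, 20, 1059, 89, 29, 30
Sorted deviations: 0, 8, 20, 29, 30, 89, 1059 → MAD = 29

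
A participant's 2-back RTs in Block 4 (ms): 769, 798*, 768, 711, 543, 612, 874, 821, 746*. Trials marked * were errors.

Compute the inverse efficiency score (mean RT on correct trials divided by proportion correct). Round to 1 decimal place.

Correct trials (n=7): 769, 768, 711, 543, 612, 874, 821
Mean correct RT = 5098/7 = 728.2857 ms
Proportion correct = 7/9
IES = 728.2857 / (7/9) = 936.367 ms

936.4 ms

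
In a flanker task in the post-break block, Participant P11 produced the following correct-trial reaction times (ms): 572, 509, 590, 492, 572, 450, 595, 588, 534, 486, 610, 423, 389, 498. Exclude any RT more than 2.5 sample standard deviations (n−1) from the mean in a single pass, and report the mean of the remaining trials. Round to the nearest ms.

n = 14, ΣRT = 7308, M = 522.000
Σ(x−M)² = 62812.00; s = √(62812.00/13) = 69.510
Cutoffs: 522.000 ± 2.5·69.510 → [348.2, 695.8]
No RTs fall outside the cutoffs; all 14 retained. Mean = 7308/14 = 522.000

522 ms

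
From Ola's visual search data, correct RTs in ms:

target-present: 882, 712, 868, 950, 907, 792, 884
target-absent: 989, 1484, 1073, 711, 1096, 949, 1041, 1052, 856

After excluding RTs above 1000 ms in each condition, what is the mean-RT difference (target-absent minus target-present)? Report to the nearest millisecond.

target-absent: exclude 1484, 1073, 1096, 1041, 1052
M(target-present) = 5995/7 = 856.429
M(target-absent) = 3505/4 = 876.250
Difference = 876.250 − 856.429 = 19.821 ms

20 ms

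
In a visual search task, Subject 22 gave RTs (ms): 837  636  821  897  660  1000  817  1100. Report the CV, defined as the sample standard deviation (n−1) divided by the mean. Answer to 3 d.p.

n = 8, Σ = 6768, M = 846.0000
Σ(x−M)² = 171076.000; s = √(171076.000/7) = 156.3312
CV = 156.3312 / 846.0000 = 0.18479

0.185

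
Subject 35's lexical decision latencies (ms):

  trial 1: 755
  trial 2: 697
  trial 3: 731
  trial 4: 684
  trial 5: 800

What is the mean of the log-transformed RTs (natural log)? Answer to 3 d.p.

ln(RT): 6.6267, 6.5468, 6.5944, 6.5280, 6.6846
Σ ln(RT) = 32.9805
Mean = 32.9805/5 = 6.59610

6.596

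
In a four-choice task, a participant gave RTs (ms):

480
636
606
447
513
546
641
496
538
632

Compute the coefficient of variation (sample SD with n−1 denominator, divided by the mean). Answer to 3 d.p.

0.128

n = 10, Σ = 5535, M = 553.5000
Σ(x−M)² = 45368.500; s = √(45368.500/9) = 70.9996
CV = 70.9996 / 553.5000 = 0.12827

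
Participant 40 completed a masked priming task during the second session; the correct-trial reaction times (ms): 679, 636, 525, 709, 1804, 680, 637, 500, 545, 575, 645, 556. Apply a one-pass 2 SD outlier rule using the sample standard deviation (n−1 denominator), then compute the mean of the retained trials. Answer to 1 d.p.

n = 12, ΣRT = 8491, M = 707.583
Σ(x−M)² = 1361148.92; s = √(1361148.92/11) = 351.768
Cutoffs: 707.583 ± 2·351.768 → [4.0, 1411.1]
Outside: 1804 → excluded.
Retained (n=11): Σ = 6687, mean = 6687/11 = 607.909

607.9 ms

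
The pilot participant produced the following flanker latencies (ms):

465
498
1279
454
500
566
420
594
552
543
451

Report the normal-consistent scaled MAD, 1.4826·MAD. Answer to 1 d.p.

72.6 ms

Sorted: 420, 451, 454, 465, 498, 500, 543, 552, 566, 594, 1279 → median = 500
|x − 500| sorted: 0, 2, 35, 43, 46, 49, 52, 66, 80, 94, 779 → MAD = 49
Robust SD ≈ 1.4826 × 49 = 72.647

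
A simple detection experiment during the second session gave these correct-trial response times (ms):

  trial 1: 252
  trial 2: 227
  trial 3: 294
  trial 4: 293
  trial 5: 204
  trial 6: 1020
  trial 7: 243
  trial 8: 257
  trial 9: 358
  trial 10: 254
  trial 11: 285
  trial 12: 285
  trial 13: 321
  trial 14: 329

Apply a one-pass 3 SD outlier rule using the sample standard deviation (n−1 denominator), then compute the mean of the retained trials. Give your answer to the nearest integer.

n = 14, ΣRT = 4622, M = 330.143
Σ(x−M)² = 534923.71; s = √(534923.71/13) = 202.850
Cutoffs: 330.143 ± 3·202.850 → [-278.4, 938.7]
Outside: 1020 → excluded.
Retained (n=13): Σ = 3602, mean = 3602/13 = 277.077

277 ms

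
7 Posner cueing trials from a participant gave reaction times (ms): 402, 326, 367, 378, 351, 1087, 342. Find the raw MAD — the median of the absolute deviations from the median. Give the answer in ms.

25 ms

Sorted: 326, 342, 351, 367, 378, 402, 1087 → median = 367
|x − 367|: 35, 41, 0, 11, 16, 720, 25
Sorted deviations: 0, 11, 16, 25, 35, 41, 720 → MAD = 25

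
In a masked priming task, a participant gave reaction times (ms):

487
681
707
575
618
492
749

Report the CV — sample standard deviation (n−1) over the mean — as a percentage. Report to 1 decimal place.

n = 7, Σ = 4309, M = 615.5714
Σ(x−M)² = 63895.714; s = √(63895.714/6) = 103.1954
CV = 103.1954 / 615.5714 = 0.16764 = 16.764%

16.8%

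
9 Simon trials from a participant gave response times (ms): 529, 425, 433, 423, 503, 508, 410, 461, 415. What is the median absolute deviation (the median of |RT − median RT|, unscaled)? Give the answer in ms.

Sorted: 410, 415, 423, 425, 433, 461, 503, 508, 529 → median = 433
|x − 433|: 96, 8, 0, 10, 70, 75, 23, 28, 18
Sorted deviations: 0, 8, 10, 18, 23, 28, 70, 75, 96 → MAD = 23

23 ms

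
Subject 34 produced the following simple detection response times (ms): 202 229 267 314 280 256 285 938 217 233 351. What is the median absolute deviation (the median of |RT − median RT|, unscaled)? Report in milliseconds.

Sorted: 202, 217, 229, 233, 256, 267, 280, 285, 314, 351, 938 → median = 267
|x − 267|: 65, 38, 0, 47, 13, 11, 18, 671, 50, 34, 84
Sorted deviations: 0, 11, 13, 18, 34, 38, 47, 50, 65, 84, 671 → MAD = 38

38 ms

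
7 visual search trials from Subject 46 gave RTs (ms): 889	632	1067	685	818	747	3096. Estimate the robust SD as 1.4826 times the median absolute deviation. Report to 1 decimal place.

Sorted: 632, 685, 747, 818, 889, 1067, 3096 → median = 818
|x − 818| sorted: 0, 71, 71, 133, 186, 249, 2278 → MAD = 133
Robust SD ≈ 1.4826 × 133 = 197.186

197.2 ms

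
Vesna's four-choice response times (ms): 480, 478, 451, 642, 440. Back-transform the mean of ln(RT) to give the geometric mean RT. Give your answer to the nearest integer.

493 ms

ln(RT): 6.1738, 6.1696, 6.1115, 6.4646, 6.0868
Mean ln(RT) = 31.0062/5 = 6.20125
Geometric mean = exp(6.20125) = 493.36 ms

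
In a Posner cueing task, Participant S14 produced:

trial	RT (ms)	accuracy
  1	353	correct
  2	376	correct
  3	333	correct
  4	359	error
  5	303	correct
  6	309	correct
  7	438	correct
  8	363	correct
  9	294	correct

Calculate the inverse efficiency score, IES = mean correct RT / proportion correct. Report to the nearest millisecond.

Correct trials (n=8): 353, 376, 333, 303, 309, 438, 363, 294
Mean correct RT = 2769/8 = 346.1250 ms
Proportion correct = 8/9
IES = 346.1250 / (8/9) = 389.391 ms

389 ms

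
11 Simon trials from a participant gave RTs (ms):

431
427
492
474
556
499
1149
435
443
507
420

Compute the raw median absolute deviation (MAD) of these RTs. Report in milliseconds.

39 ms

Sorted: 420, 427, 431, 435, 443, 474, 492, 499, 507, 556, 1149 → median = 474
|x − 474|: 43, 47, 18, 0, 82, 25, 675, 39, 31, 33, 54
Sorted deviations: 0, 18, 25, 31, 33, 39, 43, 47, 54, 82, 675 → MAD = 39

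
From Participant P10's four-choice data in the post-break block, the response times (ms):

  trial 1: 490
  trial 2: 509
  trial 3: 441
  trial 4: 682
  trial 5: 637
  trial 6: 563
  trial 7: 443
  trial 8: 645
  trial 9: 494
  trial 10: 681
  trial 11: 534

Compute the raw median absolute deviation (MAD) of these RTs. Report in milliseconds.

Sorted: 441, 443, 490, 494, 509, 534, 563, 637, 645, 681, 682 → median = 534
|x − 534|: 44, 25, 93, 148, 103, 29, 91, 111, 40, 147, 0
Sorted deviations: 0, 25, 29, 40, 44, 91, 93, 103, 111, 147, 148 → MAD = 91

91 ms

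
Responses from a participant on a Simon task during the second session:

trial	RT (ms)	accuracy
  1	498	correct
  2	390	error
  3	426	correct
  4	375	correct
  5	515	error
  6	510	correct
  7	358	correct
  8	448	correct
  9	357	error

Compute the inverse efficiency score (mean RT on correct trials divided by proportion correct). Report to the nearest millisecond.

654 ms

Correct trials (n=6): 498, 426, 375, 510, 358, 448
Mean correct RT = 2615/6 = 435.8333 ms
Proportion correct = 6/9
IES = 435.8333 / (6/9) = 653.750 ms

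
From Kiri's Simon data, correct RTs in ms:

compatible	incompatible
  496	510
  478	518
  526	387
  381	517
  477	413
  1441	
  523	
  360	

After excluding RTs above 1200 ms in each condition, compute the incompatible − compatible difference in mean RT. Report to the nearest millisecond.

6 ms

compatible: exclude 1441
M(compatible) = 3241/7 = 463.000
M(incompatible) = 2345/5 = 469.000
Difference = 469.000 − 463.000 = 6.000 ms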